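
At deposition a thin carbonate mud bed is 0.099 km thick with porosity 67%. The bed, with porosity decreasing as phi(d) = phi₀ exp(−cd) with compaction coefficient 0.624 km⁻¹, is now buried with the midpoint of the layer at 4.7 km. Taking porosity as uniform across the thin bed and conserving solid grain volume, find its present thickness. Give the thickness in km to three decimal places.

0.034 km

Porosity at 4.7 km: phi = 0.67·exp(−0.624×4.7) = 0.0357
Solid-volume conservation: h(1−phi) = h₀(1−phi₀) ⇒ h = h₀·(1−phi₀)/(1−phi)
h = 0.099 × (1 − 0.67)/(1 − 0.0357) = 0.099 × 0.3422 = 0.0339 km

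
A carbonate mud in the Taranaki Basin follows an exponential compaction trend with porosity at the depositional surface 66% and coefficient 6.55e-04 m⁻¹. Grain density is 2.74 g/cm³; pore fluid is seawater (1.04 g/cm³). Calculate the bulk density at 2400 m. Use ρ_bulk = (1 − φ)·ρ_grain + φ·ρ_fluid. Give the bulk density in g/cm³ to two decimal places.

Working in km (1 km = 1000 m; c in km⁻¹ = c in m⁻¹ × 1000):
Porosity at depth: φ = 0.66·exp(−0.655×2.4) = 0.66×0.2076 = 0.1370
Bulk density: ρ_b = (1−φ)ρ_g + φ·ρ_f = 0.8630×2.74 + 0.1370×1.04
       = 2.365 + 0.143 = 2.507 g/cm³

2.51 g/cm³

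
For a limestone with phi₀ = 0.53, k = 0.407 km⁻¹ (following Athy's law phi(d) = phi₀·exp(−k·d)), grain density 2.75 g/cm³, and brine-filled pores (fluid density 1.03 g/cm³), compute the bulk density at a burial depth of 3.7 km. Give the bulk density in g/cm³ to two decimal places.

2.55 g/cm³

Porosity at depth: phi = 0.53·exp(−0.407×3.7) = 0.53×0.2218 = 0.1176
Bulk density: ρ_b = (1−phi)ρ_g + phi·ρ_f = 0.8824×2.75 + 0.1176×1.03
       = 2.427 + 0.121 = 2.548 g/cm³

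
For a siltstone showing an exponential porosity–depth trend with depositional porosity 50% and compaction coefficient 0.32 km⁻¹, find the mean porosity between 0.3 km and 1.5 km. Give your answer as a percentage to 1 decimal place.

37.7%

⟨φ⟩ = (1/(Z₂−Z₁)) ∫ φ₀ e^(−βZ) dZ = φ₀·(e^(−β·Z₁) − e^(−β·Z₂)) / (β·(Z₂−Z₁))
e^(−0.32×0.3) = 0.9085; e^(−0.32×1.5) = 0.6188
⟨φ⟩ = 0.5 × (0.9085 − 0.6188) / (0.32 × 1.2) = 0.5 × 0.7544 = 0.3772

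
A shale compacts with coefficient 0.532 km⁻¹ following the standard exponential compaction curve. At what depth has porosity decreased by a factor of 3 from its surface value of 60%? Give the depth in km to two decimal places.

φ/φ₀ = 1/3 ⇒ exp(−β·z) = 1/3 ⇒ z = ln(3) / β
z = 1.0986 / 0.532 = 2.065 km

2.07 km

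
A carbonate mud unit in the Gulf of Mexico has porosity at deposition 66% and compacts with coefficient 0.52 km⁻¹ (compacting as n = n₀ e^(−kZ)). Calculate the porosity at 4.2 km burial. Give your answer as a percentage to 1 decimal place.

7.4%

n = n₀·exp(−k·Z) = 0.66 × exp(−0.52 × 4.2) = 0.66 × exp(−2.184)
  = 0.66 × 0.1126 = 0.0743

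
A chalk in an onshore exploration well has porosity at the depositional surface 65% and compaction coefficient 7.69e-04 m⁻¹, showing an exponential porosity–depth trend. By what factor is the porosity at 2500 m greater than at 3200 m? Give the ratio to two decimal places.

1.71

Working in km (1 km = 1000 m; β in km⁻¹ = β in m⁻¹ × 1000):
phi(d₁)/phi(d₂) = e^(−β·d₁)/e^(−β·d₂) = e^{β(d₂−d₁)}
= exp(0.769 × 0.7) = exp(0.5383) = 1.7131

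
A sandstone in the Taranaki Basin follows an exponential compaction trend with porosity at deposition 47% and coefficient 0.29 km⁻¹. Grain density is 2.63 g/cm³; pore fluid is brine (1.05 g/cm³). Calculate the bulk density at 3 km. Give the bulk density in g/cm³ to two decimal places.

Porosity at depth: φ = 0.47·exp(−0.29×3) = 0.47×0.4190 = 0.1969
Bulk density: ρ_b = (1−φ)ρ_g + φ·ρ_f = 0.8031×2.63 + 0.1969×1.05
       = 2.112 + 0.207 = 2.319 g/cm³

2.32 g/cm³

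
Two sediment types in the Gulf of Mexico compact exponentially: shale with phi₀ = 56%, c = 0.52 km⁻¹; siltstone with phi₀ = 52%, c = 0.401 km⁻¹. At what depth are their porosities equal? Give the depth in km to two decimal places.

Set phi₀ₐ e^(−cₐz) = phi₀ᵦ e^(−cᵦz) ⇒ ln(phi₀ₐ/phi₀ᵦ) = (cₐ − cᵦ)·z
z = ln(0.56/0.52) / (0.52 − 0.401) = 0.0741 / 0.119 = 0.623 km

0.62 km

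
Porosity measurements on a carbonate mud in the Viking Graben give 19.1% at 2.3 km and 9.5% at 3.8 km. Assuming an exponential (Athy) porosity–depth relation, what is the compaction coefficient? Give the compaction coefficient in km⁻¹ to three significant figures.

Athy: phi(Z) = phi₀ e^(−cZ) ⇒ phi₁/phi₂ = e^{c(Z₂−Z₁)} ⇒ c = ln(phi₁/phi₂)/(Z₂−Z₁)
c = ln(0.191/0.095) / (3.8 − 2.3) = ln(2.011) / 1.5 = 0.6984 / 1.5 = 0.4656 km⁻¹

0.466 km⁻¹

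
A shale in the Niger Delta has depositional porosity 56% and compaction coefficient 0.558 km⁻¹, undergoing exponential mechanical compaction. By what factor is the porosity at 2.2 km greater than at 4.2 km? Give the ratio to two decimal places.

3.05

phi(z₁)/phi(z₂) = e^(−β·z₁)/e^(−β·z₂) = e^{β(z₂−z₁)}
= exp(0.558 × 2) = exp(1.116) = 3.0526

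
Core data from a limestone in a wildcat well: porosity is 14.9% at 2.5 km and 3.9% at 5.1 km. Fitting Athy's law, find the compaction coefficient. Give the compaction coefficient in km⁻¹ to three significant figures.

0.516 km⁻¹

Athy: φ(d) = φ₀ e^(−kd) ⇒ φ₁/φ₂ = e^{k(d₂−d₁)} ⇒ k = ln(φ₁/φ₂)/(d₂−d₁)
k = ln(0.149/0.039) / (5.1 − 2.5) = ln(3.821) / 2.6 = 1.3404 / 2.6 = 0.5155 km⁻¹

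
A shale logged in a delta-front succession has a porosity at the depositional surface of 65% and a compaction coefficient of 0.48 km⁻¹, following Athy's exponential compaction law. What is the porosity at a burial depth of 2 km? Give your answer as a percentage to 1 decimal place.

24.9%

phi = phi₀·exp(−c·z) = 0.65 × exp(−0.48 × 2) = 0.65 × exp(−0.96)
  = 0.65 × 0.3829 = 0.2489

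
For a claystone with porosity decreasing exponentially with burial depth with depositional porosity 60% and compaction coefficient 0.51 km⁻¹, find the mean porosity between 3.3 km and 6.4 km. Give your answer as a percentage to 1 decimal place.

5.6%

⟨φ⟩ = (1/(d₂−d₁)) ∫ φ₀ e^(−βd) dd = φ₀·(e^(−β·d₁) − e^(−β·d₂)) / (β·(d₂−d₁))
e^(−0.51×3.3) = 0.1858; e^(−0.51×6.4) = 0.0382
⟨φ⟩ = 0.6 × (0.1858 − 0.0382) / (0.51 × 3.1) = 0.6 × 0.0933 = 0.0560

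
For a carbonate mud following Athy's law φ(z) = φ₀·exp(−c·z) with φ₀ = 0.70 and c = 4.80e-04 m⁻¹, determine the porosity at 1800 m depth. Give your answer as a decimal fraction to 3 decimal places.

Working in km (1 km = 1000 m; c in km⁻¹ = c in m⁻¹ × 1000):
φ = φ₀·exp(−c·z) = 0.7 × exp(−0.48 × 1.8) = 0.7 × exp(−0.864)
  = 0.7 × 0.4215 = 0.2950

0.295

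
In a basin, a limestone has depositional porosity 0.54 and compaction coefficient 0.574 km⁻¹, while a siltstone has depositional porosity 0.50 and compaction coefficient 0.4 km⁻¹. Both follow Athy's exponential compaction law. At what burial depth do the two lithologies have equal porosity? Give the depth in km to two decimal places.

0.44 km

Set φ₀ₐ e^(−cₐz) = φ₀ᵦ e^(−cᵦz) ⇒ ln(φ₀ₐ/φ₀ᵦ) = (cₐ − cᵦ)·z
z = ln(0.54/0.5) / (0.574 − 0.4) = 0.0770 / 0.174 = 0.442 km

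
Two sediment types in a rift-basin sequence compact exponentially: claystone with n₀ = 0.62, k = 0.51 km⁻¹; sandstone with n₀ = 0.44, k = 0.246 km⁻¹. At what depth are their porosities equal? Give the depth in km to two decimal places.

Set n₀ₐ e^(−kₐZ) = n₀ᵦ e^(−kᵦZ) ⇒ ln(n₀ₐ/n₀ᵦ) = (kₐ − kᵦ)·Z
Z = ln(0.62/0.44) / (0.51 − 0.246) = 0.3429 / 0.264 = 1.299 km

1.30 km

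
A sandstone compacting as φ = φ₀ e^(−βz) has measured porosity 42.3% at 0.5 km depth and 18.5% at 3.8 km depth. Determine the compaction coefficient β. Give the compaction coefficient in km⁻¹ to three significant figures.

Athy: φ(z) = φ₀ e^(−βz) ⇒ φ₁/φ₂ = e^{β(z₂−z₁)} ⇒ β = ln(φ₁/φ₂)/(z₂−z₁)
β = ln(0.423/0.185) / (3.8 − 0.5) = ln(2.286) / 3.3 = 0.8270 / 3.3 = 0.2506 km⁻¹

0.251 km⁻¹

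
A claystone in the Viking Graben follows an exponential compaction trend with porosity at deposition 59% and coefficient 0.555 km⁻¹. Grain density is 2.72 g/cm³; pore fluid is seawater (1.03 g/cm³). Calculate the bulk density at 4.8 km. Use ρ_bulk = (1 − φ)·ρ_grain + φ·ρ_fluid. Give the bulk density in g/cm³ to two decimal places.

2.65 g/cm³

Porosity at depth: n = 0.59·exp(−0.555×4.8) = 0.59×0.0697 = 0.0411
Bulk density: ρ_b = (1−n)ρ_g + n·ρ_f = 0.9589×2.72 + 0.0411×1.03
       = 2.608 + 0.042 = 2.651 g/cm³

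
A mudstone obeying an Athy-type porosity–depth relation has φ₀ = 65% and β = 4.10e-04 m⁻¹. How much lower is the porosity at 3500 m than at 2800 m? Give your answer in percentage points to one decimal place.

5.1 percentage points

Working in km (1 km = 1000 m; β in km⁻¹ = β in m⁻¹ × 1000):
φ(2.8) = 0.65·e^(−0.41×2.8) = 0.2062
φ(3.5) = 0.65·e^(−0.41×3.5) = 0.1548
Δφ = 0.2062 − 0.1548 = 0.0515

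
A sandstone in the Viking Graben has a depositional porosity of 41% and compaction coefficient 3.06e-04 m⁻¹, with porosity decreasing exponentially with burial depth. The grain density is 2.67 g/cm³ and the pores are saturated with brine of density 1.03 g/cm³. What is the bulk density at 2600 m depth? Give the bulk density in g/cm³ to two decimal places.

2.37 g/cm³

Working in km (1 km = 1000 m; k in km⁻¹ = k in m⁻¹ × 1000):
Porosity at depth: φ = 0.41·exp(−0.306×2.6) = 0.41×0.4513 = 0.1850
Bulk density: ρ_b = (1−φ)ρ_g + φ·ρ_f = 0.8150×2.67 + 0.1850×1.03
       = 2.176 + 0.191 = 2.367 g/cm³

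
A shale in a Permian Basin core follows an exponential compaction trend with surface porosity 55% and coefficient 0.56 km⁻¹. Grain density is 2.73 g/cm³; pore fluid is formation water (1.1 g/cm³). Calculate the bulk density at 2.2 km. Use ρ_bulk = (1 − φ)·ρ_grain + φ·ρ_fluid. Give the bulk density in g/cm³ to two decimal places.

2.47 g/cm³

Porosity at depth: n = 0.55·exp(−0.56×2.2) = 0.55×0.2917 = 0.1604
Bulk density: ρ_b = (1−n)ρ_g + n·ρ_f = 0.8396×2.73 + 0.1604×1.1
       = 2.292 + 0.176 = 2.468 g/cm³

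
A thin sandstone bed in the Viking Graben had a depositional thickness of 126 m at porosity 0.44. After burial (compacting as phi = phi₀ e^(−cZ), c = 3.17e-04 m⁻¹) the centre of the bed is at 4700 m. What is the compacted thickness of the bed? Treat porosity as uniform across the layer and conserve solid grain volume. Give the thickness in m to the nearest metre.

78 m

Working in km (1 km = 1000 m; c in km⁻¹ = c in m⁻¹ × 1000):
Porosity at 4.7 km: phi = 0.44·exp(−0.317×4.7) = 0.0992
Solid-volume conservation: h(1−phi) = h₀(1−phi₀) ⇒ h = h₀·(1−phi₀)/(1−phi)
h = 0.126 × (1 − 0.44)/(1 − 0.0992) = 0.126 × 0.6217 = 0.0783 km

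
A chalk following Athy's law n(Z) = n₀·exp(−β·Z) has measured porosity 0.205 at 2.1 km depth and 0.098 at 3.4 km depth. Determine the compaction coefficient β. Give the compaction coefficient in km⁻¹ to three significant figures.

Athy: n(Z) = n₀ e^(−βZ) ⇒ n₁/n₂ = e^{β(Z₂−Z₁)} ⇒ β = ln(n₁/n₂)/(Z₂−Z₁)
β = ln(0.205/0.098) / (3.4 − 2.1) = ln(2.092) / 1.3 = 0.7380 / 1.3 = 0.5677 km⁻¹

0.568 km⁻¹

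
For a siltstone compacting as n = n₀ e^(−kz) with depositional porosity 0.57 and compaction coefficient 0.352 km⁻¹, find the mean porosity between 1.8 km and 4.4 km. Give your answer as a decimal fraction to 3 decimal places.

0.198

⟨n⟩ = (1/(z₂−z₁)) ∫ n₀ e^(−kz) dz = n₀·(e^(−k·z₁) − e^(−k·z₂)) / (k·(z₂−z₁))
e^(−0.352×1.8) = 0.5307; e^(−0.352×4.4) = 0.2125
⟨n⟩ = 0.57 × (0.5307 − 0.2125) / (0.352 × 2.6) = 0.57 × 0.3477 = 0.1982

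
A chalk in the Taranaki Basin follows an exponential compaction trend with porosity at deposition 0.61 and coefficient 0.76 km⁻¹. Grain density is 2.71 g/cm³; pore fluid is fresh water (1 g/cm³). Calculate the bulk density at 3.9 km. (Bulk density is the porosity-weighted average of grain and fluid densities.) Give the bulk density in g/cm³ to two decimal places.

2.66 g/cm³

Porosity at depth: n = 0.61·exp(−0.76×3.9) = 0.61×0.0516 = 0.0315
Bulk density: ρ_b = (1−n)ρ_g + n·ρ_f = 0.9685×2.71 + 0.0315×1
       = 2.625 + 0.031 = 2.656 g/cm³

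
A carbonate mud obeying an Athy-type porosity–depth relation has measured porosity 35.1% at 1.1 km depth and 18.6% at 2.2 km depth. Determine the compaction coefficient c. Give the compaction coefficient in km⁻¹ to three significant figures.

0.577 km⁻¹

Athy: phi(z) = phi₀ e^(−cz) ⇒ phi₁/phi₂ = e^{c(z₂−z₁)} ⇒ c = ln(phi₁/phi₂)/(z₂−z₁)
c = ln(0.351/0.186) / (2.2 − 1.1) = ln(1.887) / 1.1 = 0.6350 / 1.1 = 0.5773 km⁻¹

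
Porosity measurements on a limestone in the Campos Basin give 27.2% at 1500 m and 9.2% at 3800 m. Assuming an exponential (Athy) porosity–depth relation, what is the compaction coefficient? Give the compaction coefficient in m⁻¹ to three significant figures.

Working in km (1 km = 1000 m; k in km⁻¹ = k in m⁻¹ × 1000):
Athy: φ(d) = φ₀ e^(−kd) ⇒ φ₁/φ₂ = e^{k(d₂−d₁)} ⇒ k = ln(φ₁/φ₂)/(d₂−d₁)
k = ln(0.272/0.092) / (3.8 − 1.5) = ln(2.957) / 2.3 = 1.0840 / 2.3 = 0.4713 km⁻¹

0.000471 m⁻¹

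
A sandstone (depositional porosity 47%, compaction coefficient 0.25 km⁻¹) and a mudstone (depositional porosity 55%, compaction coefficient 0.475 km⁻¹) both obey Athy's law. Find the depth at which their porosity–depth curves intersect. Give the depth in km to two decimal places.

Set φ₀ₐ e^(−βₐz) = φ₀ᵦ e^(−βᵦz) ⇒ ln(φ₀ₐ/φ₀ᵦ) = (βₐ − βᵦ)·z
z = ln(0.47/0.55) / (0.25 − 0.475) = -0.1572 / -0.225 = 0.699 km

0.70 km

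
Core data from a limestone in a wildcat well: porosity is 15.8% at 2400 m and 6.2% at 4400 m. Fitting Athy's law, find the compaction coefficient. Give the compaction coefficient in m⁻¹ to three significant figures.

0.000468 m⁻¹

Working in km (1 km = 1000 m; β in km⁻¹ = β in m⁻¹ × 1000):
Athy: n(d) = n₀ e^(−βd) ⇒ n₁/n₂ = e^{β(d₂−d₁)} ⇒ β = ln(n₁/n₂)/(d₂−d₁)
β = ln(0.158/0.062) / (4.4 − 2.4) = ln(2.548) / 2 = 0.9355 / 2 = 0.4677 km⁻¹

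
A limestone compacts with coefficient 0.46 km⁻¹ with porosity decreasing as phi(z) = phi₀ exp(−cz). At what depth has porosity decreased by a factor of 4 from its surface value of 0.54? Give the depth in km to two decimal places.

phi/phi₀ = 1/4 ⇒ exp(−c·z) = 1/4 ⇒ z = ln(4) / c
z = 1.3863 / 0.46 = 3.014 km

3.01 km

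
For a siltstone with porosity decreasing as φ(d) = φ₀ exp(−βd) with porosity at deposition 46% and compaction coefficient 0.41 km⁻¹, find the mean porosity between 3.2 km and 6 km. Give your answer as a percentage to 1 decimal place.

⟨φ⟩ = (1/(d₂−d₁)) ∫ φ₀ e^(−βd) dd = φ₀·(e^(−β·d₁) − e^(−β·d₂)) / (β·(d₂−d₁))
e^(−0.41×3.2) = 0.2693; e^(−0.41×6) = 0.0854
⟨φ⟩ = 0.46 × (0.2693 − 0.0854) / (0.41 × 2.8) = 0.46 × 0.1601 = 0.0737

7.4%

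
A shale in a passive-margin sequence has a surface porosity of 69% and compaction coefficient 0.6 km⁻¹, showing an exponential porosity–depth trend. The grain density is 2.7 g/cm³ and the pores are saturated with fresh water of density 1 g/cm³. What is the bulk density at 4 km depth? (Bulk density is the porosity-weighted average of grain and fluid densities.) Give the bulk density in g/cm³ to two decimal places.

Porosity at depth: phi = 0.69·exp(−0.6×4) = 0.69×0.0907 = 0.0626
Bulk density: ρ_b = (1−phi)ρ_g + phi·ρ_f = 0.9374×2.7 + 0.0626×1
       = 2.531 + 0.063 = 2.594 g/cm³

2.59 g/cm³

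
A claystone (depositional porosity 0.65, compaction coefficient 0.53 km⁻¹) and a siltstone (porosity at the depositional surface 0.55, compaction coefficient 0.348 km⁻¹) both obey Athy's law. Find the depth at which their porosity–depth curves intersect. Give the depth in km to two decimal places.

0.92 km

Set n₀ₐ e^(−kₐz) = n₀ᵦ e^(−kᵦz) ⇒ ln(n₀ₐ/n₀ᵦ) = (kₐ − kᵦ)·z
z = ln(0.65/0.55) / (0.53 − 0.348) = 0.1671 / 0.182 = 0.918 km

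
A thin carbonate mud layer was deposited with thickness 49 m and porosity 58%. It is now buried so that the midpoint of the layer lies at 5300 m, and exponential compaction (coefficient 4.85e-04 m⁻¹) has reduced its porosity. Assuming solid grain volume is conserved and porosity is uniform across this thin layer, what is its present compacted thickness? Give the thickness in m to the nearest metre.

22 m

Working in km (1 km = 1000 m; β in km⁻¹ = β in m⁻¹ × 1000):
Porosity at 5.3 km: φ = 0.58·exp(−0.485×5.3) = 0.0444
Solid-volume conservation: h(1−φ) = h₀(1−φ₀) ⇒ h = h₀·(1−φ₀)/(1−φ)
h = 0.049 × (1 − 0.58)/(1 − 0.0444) = 0.049 × 0.4395 = 0.0215 km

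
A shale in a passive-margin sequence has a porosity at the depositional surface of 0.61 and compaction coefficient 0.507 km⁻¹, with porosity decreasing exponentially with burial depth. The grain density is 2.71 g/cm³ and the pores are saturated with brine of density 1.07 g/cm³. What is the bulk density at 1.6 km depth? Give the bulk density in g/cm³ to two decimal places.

2.27 g/cm³

Porosity at depth: n = 0.61·exp(−0.507×1.6) = 0.61×0.4443 = 0.2710
Bulk density: ρ_b = (1−n)ρ_g + n·ρ_f = 0.7290×2.71 + 0.2710×1.07
       = 1.975 + 0.290 = 2.265 g/cm³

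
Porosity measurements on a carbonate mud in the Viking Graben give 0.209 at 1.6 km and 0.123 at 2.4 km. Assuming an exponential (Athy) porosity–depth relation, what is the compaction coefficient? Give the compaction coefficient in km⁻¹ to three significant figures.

Athy: n(Z) = n₀ e^(−kZ) ⇒ n₁/n₂ = e^{k(Z₂−Z₁)} ⇒ k = ln(n₁/n₂)/(Z₂−Z₁)
k = ln(0.209/0.123) / (2.4 − 1.6) = ln(1.699) / 0.8 = 0.5301 / 0.8 = 0.6627 km⁻¹

0.663 km⁻¹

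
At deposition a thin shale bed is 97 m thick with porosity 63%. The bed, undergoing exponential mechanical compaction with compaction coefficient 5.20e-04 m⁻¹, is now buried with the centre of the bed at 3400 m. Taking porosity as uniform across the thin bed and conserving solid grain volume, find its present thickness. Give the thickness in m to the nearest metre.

Working in km (1 km = 1000 m; β in km⁻¹ = β in m⁻¹ × 1000):
Porosity at 3.4 km: n = 0.63·exp(−0.52×3.4) = 0.1075
Solid-volume conservation: h(1−n) = h₀(1−n₀) ⇒ h = h₀·(1−n₀)/(1−n)
h = 0.097 × (1 − 0.63)/(1 − 0.1075) = 0.097 × 0.4146 = 0.0402 km

40 m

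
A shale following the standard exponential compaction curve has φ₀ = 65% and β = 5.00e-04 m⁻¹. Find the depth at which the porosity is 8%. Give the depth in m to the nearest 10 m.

4190 m

Working in km (1 km = 1000 m; β in km⁻¹ = β in m⁻¹ × 1000):
Invert Athy's law: z = ln(φ₀/φ) / β
z = ln(0.65/0.08) / 0.5 = ln(8.125) / 0.5 = 2.0949 / 0.5 = 4.190 km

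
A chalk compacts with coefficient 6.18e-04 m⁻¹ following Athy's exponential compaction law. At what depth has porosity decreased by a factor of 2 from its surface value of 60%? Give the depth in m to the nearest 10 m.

1120 m

Working in km (1 km = 1000 m; c in km⁻¹ = c in m⁻¹ × 1000):
n/n₀ = 1/2 ⇒ exp(−c·Z) = 1/2 ⇒ Z = ln(2) / c
Z = 0.6931 / 0.618 = 1.122 km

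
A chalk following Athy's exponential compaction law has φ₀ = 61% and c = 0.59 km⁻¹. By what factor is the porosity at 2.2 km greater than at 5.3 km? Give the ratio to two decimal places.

φ(Z₁)/φ(Z₂) = e^(−c·Z₁)/e^(−c·Z₂) = e^{c(Z₂−Z₁)}
= exp(0.59 × 3.1) = exp(1.829) = 6.2277

6.23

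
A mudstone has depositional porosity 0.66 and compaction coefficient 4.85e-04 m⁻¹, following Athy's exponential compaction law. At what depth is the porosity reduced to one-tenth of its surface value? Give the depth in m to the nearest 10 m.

4750 m

Working in km (1 km = 1000 m; β in km⁻¹ = β in m⁻¹ × 1000):
φ/φ₀ = 1/10 ⇒ exp(−β·z) = 1/10 ⇒ z = ln(10) / β
z = 2.3026 / 0.485 = 4.748 km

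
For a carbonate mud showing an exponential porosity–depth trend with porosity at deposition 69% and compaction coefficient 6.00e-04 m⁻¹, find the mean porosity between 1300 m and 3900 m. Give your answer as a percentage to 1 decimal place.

16.0%

Working in km (1 km = 1000 m; k in km⁻¹ = k in m⁻¹ × 1000):
⟨phi⟩ = (1/(Z₂−Z₁)) ∫ phi₀ e^(−kZ) dZ = phi₀·(e^(−k·Z₁) − e^(−k·Z₂)) / (k·(Z₂−Z₁))
e^(−0.6×1.3) = 0.4584; e^(−0.6×3.9) = 0.0963
⟨phi⟩ = 0.69 × (0.4584 − 0.0963) / (0.6 × 2.6) = 0.69 × 0.2321 = 0.1602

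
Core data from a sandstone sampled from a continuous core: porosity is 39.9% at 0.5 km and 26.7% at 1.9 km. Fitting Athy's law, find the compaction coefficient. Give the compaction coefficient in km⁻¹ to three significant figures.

Athy: φ(d) = φ₀ e^(−βd) ⇒ φ₁/φ₂ = e^{β(d₂−d₁)} ⇒ β = ln(φ₁/φ₂)/(d₂−d₁)
β = ln(0.399/0.267) / (1.9 − 0.5) = ln(1.494) / 1.4 = 0.4017 / 1.4 = 0.2869 km⁻¹

0.287 km⁻¹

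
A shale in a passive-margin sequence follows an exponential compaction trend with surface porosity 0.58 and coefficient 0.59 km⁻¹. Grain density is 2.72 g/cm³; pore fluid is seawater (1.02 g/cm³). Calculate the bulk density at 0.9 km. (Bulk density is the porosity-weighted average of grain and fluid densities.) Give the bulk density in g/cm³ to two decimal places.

Porosity at depth: n = 0.58·exp(−0.59×0.9) = 0.58×0.5880 = 0.3410
Bulk density: ρ_b = (1−n)ρ_g + n·ρ_f = 0.6590×2.72 + 0.3410×1.02
       = 1.792 + 0.348 = 2.140 g/cm³

2.14 g/cm³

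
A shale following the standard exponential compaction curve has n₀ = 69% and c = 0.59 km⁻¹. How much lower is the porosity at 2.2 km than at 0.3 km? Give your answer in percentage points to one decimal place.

39.0 percentage points

n(0.3) = 0.69·e^(−0.59×0.3) = 0.5781
n(2.2) = 0.69·e^(−0.59×2.2) = 0.1884
Δn = 0.5781 − 0.1884 = 0.3896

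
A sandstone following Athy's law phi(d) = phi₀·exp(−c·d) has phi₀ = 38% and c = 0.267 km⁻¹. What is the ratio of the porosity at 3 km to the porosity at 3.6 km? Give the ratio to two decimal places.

phi(d₁)/phi(d₂) = e^(−c·d₁)/e^(−c·d₂) = e^{c(d₂−d₁)}
= exp(0.267 × 0.6) = exp(0.1602) = 1.1737

1.17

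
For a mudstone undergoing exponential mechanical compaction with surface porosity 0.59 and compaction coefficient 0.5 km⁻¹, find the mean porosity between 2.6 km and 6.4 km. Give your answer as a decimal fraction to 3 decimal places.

⟨n⟩ = (1/(d₂−d₁)) ∫ n₀ e^(−cd) dd = n₀·(e^(−c·d₁) − e^(−c·d₂)) / (c·(d₂−d₁))
e^(−0.5×2.6) = 0.2725; e^(−0.5×6.4) = 0.0408
⟨n⟩ = 0.59 × (0.2725 − 0.0408) / (0.5 × 3.8) = 0.59 × 0.1220 = 0.0720

0.072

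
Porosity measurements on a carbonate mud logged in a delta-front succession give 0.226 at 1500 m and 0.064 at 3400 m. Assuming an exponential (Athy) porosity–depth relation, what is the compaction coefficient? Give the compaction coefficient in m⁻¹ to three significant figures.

Working in km (1 km = 1000 m; β in km⁻¹ = β in m⁻¹ × 1000):
Athy: phi(d) = phi₀ e^(−βd) ⇒ phi₁/phi₂ = e^{β(d₂−d₁)} ⇒ β = ln(phi₁/phi₂)/(d₂−d₁)
β = ln(0.226/0.064) / (3.4 − 1.5) = ln(3.531) / 1.9 = 1.2617 / 1.9 = 0.664 km⁻¹

0.000664 m⁻¹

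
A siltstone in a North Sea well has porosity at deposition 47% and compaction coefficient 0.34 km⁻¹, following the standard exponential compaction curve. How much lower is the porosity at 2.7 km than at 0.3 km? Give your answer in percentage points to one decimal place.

23.7 percentage points

phi(0.3) = 0.47·e^(−0.34×0.3) = 0.4244
phi(2.7) = 0.47·e^(−0.34×2.7) = 0.1877
Δphi = 0.4244 − 0.1877 = 0.2367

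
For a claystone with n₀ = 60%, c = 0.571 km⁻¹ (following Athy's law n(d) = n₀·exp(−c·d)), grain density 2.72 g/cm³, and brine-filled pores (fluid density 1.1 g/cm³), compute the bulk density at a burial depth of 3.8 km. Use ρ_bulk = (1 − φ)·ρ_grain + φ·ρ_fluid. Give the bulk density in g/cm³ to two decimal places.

Porosity at depth: n = 0.6·exp(−0.571×3.8) = 0.6×0.1142 = 0.0685
Bulk density: ρ_b = (1−n)ρ_g + n·ρ_f = 0.9315×2.72 + 0.0685×1.1
       = 2.534 + 0.075 = 2.609 g/cm³

2.61 g/cm³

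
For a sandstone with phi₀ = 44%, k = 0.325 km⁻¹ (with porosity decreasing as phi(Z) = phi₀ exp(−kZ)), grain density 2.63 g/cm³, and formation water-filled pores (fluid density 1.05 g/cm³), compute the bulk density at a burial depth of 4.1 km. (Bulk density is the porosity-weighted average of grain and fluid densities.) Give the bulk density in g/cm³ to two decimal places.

Porosity at depth: phi = 0.44·exp(−0.325×4.1) = 0.44×0.2638 = 0.1161
Bulk density: ρ_b = (1−phi)ρ_g + phi·ρ_f = 0.8839×2.63 + 0.1161×1.05
       = 2.325 + 0.122 = 2.447 g/cm³

2.45 g/cm³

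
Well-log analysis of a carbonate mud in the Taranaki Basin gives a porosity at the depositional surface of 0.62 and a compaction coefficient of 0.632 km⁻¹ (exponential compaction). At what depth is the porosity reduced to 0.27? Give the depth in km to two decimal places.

1.32 km

Invert Athy's law: z = ln(n₀/n) / k
z = ln(0.62/0.27) / 0.632 = ln(2.296) / 0.632 = 0.8313 / 0.632 = 1.315 km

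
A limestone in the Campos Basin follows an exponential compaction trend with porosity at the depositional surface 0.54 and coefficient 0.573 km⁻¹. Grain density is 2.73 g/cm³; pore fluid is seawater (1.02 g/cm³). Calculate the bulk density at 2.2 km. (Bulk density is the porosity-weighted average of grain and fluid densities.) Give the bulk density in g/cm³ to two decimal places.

2.47 g/cm³

Porosity at depth: phi = 0.54·exp(−0.573×2.2) = 0.54×0.2835 = 0.1531
Bulk density: ρ_b = (1−phi)ρ_g + phi·ρ_f = 0.8469×2.73 + 0.1531×1.02
       = 2.312 + 0.156 = 2.468 g/cm³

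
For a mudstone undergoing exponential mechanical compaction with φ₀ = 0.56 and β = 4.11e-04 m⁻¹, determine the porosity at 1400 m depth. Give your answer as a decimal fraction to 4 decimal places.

Working in km (1 km = 1000 m; β in km⁻¹ = β in m⁻¹ × 1000):
φ = φ₀·exp(−β·Z) = 0.56 × exp(−0.411 × 1.4) = 0.56 × exp(−0.5754)
  = 0.56 × 0.5625 = 0.3150

0.3150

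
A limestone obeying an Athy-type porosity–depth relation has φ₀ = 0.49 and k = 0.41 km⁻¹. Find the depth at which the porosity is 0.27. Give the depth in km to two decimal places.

Invert Athy's law: Z = ln(φ₀/φ) / k
Z = ln(0.49/0.27) / 0.41 = ln(1.815) / 0.41 = 0.5960 / 0.41 = 1.454 km

1.45 km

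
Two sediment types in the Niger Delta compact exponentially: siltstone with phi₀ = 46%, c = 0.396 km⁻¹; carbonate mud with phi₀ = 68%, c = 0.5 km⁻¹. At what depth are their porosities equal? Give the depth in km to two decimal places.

Set phi₀ₐ e^(−cₐd) = phi₀ᵦ e^(−cᵦd) ⇒ ln(phi₀ₐ/phi₀ᵦ) = (cₐ − cᵦ)·d
d = ln(0.46/0.68) / (0.396 − 0.5) = -0.3909 / -0.104 = 3.758 km

3.76 km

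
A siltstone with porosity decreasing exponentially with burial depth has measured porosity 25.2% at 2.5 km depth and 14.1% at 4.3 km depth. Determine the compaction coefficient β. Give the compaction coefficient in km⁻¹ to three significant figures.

0.323 km⁻¹

Athy: phi(Z) = phi₀ e^(−βZ) ⇒ phi₁/phi₂ = e^{β(Z₂−Z₁)} ⇒ β = ln(phi₁/phi₂)/(Z₂−Z₁)
β = ln(0.252/0.141) / (4.3 − 2.5) = ln(1.787) / 1.8 = 0.5807 / 1.8 = 0.3226 km⁻¹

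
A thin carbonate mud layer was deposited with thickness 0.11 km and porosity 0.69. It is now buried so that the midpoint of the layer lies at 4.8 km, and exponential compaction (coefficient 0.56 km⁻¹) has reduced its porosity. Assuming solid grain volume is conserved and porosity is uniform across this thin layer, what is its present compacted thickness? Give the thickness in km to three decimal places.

0.036 km

Porosity at 4.8 km: φ = 0.69·exp(−0.56×4.8) = 0.0469
Solid-volume conservation: h(1−φ) = h₀(1−φ₀) ⇒ h = h₀·(1−φ₀)/(1−φ)
h = 0.11 × (1 − 0.69)/(1 − 0.0469) = 0.11 × 0.3253 = 0.0358 km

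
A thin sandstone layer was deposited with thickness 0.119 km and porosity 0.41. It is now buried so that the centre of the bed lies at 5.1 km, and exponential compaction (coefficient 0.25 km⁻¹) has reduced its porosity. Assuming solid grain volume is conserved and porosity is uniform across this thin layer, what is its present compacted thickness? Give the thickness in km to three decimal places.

Porosity at 5.1 km: phi = 0.41·exp(−0.25×5.1) = 0.1146
Solid-volume conservation: h(1−phi) = h₀(1−phi₀) ⇒ h = h₀·(1−phi₀)/(1−phi)
h = 0.119 × (1 − 0.41)/(1 − 0.1146) = 0.119 × 0.6663 = 0.0793 km

0.079 km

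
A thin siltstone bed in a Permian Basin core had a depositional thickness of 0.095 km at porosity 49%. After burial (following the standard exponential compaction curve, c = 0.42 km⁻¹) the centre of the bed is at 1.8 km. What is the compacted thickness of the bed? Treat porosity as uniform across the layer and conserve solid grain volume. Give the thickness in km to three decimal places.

0.063 km

Porosity at 1.8 km: n = 0.49·exp(−0.42×1.8) = 0.2301
Solid-volume conservation: h(1−n) = h₀(1−n₀) ⇒ h = h₀·(1−n₀)/(1−n)
h = 0.095 × (1 − 0.49)/(1 − 0.2301) = 0.095 × 0.6624 = 0.0629 km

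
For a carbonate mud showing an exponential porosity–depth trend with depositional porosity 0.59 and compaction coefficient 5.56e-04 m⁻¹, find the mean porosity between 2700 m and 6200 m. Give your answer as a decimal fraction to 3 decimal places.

0.058

Working in km (1 km = 1000 m; k in km⁻¹ = k in m⁻¹ × 1000):
⟨φ⟩ = (1/(Z₂−Z₁)) ∫ φ₀ e^(−kZ) dZ = φ₀·(e^(−k·Z₁) − e^(−k·Z₂)) / (k·(Z₂−Z₁))
e^(−0.556×2.7) = 0.2229; e^(−0.556×6.2) = 0.0318
⟨φ⟩ = 0.59 × (0.2229 − 0.0318) / (0.556 × 3.5) = 0.59 × 0.0982 = 0.0579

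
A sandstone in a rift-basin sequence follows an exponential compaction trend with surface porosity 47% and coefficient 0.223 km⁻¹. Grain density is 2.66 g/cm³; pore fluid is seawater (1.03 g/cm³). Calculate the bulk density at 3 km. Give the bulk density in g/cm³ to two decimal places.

Porosity at depth: φ = 0.47·exp(−0.223×3) = 0.47×0.5122 = 0.2407
Bulk density: ρ_b = (1−φ)ρ_g + φ·ρ_f = 0.7593×2.66 + 0.2407×1.03
       = 2.020 + 0.248 = 2.268 g/cm³

2.27 g/cm³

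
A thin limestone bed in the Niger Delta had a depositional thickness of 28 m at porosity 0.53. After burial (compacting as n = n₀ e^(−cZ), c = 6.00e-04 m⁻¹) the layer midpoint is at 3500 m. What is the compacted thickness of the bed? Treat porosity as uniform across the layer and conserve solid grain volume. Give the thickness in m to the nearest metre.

Working in km (1 km = 1000 m; c in km⁻¹ = c in m⁻¹ × 1000):
Porosity at 3.5 km: n = 0.53·exp(−0.6×3.5) = 0.0649
Solid-volume conservation: h(1−n) = h₀(1−n₀) ⇒ h = h₀·(1−n₀)/(1−n)
h = 0.028 × (1 − 0.53)/(1 − 0.0649) = 0.028 × 0.5026 = 0.0141 km

14 m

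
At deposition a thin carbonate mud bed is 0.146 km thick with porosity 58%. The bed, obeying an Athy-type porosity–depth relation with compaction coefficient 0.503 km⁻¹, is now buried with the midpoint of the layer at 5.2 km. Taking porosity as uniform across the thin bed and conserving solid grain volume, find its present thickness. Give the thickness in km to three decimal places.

Porosity at 5.2 km: φ = 0.58·exp(−0.503×5.2) = 0.0424
Solid-volume conservation: h(1−φ) = h₀(1−φ₀) ⇒ h = h₀·(1−φ₀)/(1−φ)
h = 0.146 × (1 − 0.58)/(1 − 0.0424) = 0.146 × 0.4386 = 0.0640 km

0.064 km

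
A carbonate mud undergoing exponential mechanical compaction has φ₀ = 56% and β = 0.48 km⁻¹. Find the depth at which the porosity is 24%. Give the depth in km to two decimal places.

Invert Athy's law: z = ln(φ₀/φ) / β
z = ln(0.56/0.24) / 0.48 = ln(2.333) / 0.48 = 0.8473 / 0.48 = 1.765 km

1.77 km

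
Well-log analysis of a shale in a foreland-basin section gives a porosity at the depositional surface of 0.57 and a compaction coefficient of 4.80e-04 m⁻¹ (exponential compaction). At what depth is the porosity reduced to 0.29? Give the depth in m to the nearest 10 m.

1410 m

Working in km (1 km = 1000 m; β in km⁻¹ = β in m⁻¹ × 1000):
Invert Athy's law: Z = ln(φ₀/φ) / β
Z = ln(0.57/0.29) / 0.48 = ln(1.966) / 0.48 = 0.6758 / 0.48 = 1.408 km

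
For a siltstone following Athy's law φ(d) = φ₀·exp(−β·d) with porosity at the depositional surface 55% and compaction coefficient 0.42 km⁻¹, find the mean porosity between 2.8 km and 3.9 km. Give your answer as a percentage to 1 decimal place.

13.6%

⟨φ⟩ = (1/(d₂−d₁)) ∫ φ₀ e^(−βd) dd = φ₀·(e^(−β·d₁) − e^(−β·d₂)) / (β·(d₂−d₁))
e^(−0.42×2.8) = 0.3085; e^(−0.42×3.9) = 0.1944
⟨φ⟩ = 0.55 × (0.3085 − 0.1944) / (0.42 × 1.1) = 0.55 × 0.2471 = 0.1359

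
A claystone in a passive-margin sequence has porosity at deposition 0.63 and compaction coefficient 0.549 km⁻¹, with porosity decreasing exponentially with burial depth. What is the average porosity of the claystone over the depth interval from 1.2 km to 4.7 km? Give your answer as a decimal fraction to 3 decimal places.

0.145

⟨φ⟩ = (1/(d₂−d₁)) ∫ φ₀ e^(−kd) dd = φ₀·(e^(−k·d₁) − e^(−k·d₂)) / (k·(d₂−d₁))
e^(−0.549×1.2) = 0.5175; e^(−0.549×4.7) = 0.0758
⟨φ⟩ = 0.63 × (0.5175 − 0.0758) / (0.549 × 3.5) = 0.63 × 0.2299 = 0.1448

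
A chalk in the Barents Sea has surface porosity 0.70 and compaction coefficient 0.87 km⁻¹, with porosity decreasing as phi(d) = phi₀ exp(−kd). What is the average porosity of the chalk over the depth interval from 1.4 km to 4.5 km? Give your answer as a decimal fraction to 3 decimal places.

0.072

⟨phi⟩ = (1/(d₂−d₁)) ∫ phi₀ e^(−kd) dd = phi₀·(e^(−k·d₁) − e^(−k·d₂)) / (k·(d₂−d₁))
e^(−0.87×1.4) = 0.2958; e^(−0.87×4.5) = 0.0199
⟨phi⟩ = 0.7 × (0.2958 − 0.0199) / (0.87 × 3.1) = 0.7 × 0.1023 = 0.0716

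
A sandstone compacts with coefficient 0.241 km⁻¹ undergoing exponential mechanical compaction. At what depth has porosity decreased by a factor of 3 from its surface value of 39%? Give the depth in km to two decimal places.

φ/φ₀ = 1/3 ⇒ exp(−c·d) = 1/3 ⇒ d = ln(3) / c
d = 1.0986 / 0.241 = 4.559 km

4.56 km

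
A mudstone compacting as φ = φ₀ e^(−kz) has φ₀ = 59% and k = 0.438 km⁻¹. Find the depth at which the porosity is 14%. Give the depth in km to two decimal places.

3.28 km

Invert Athy's law: z = ln(φ₀/φ) / k
z = ln(0.59/0.14) / 0.438 = ln(4.214) / 0.438 = 1.4385 / 0.438 = 3.284 km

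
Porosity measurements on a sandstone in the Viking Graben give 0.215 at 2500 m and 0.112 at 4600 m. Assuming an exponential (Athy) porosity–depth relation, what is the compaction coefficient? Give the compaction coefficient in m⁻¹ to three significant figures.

0.000311 m⁻¹

Working in km (1 km = 1000 m; c in km⁻¹ = c in m⁻¹ × 1000):
Athy: φ(d) = φ₀ e^(−cd) ⇒ φ₁/φ₂ = e^{c(d₂−d₁)} ⇒ c = ln(φ₁/φ₂)/(d₂−d₁)
c = ln(0.215/0.112) / (4.6 − 2.5) = ln(1.92) / 2.1 = 0.6521 / 2.1 = 0.3105 km⁻¹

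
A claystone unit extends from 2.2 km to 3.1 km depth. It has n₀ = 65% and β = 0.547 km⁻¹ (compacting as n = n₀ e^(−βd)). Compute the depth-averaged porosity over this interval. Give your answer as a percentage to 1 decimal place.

⟨n⟩ = (1/(d₂−d₁)) ∫ n₀ e^(−βd) dd = n₀·(e^(−β·d₁) − e^(−β·d₂)) / (β·(d₂−d₁))
e^(−0.547×2.2) = 0.3002; e^(−0.547×3.1) = 0.1835
⟨n⟩ = 0.65 × (0.3002 − 0.1835) / (0.547 × 0.9) = 0.65 × 0.2371 = 0.1541

15.4%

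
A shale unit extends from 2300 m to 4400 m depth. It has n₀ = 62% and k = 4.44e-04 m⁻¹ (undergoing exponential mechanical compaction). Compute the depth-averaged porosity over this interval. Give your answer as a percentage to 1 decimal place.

14.5%

Working in km (1 km = 1000 m; k in km⁻¹ = k in m⁻¹ × 1000):
⟨n⟩ = (1/(z₂−z₁)) ∫ n₀ e^(−kz) dz = n₀·(e^(−k·z₁) − e^(−k·z₂)) / (k·(z₂−z₁))
e^(−0.444×2.3) = 0.3602; e^(−0.444×4.4) = 0.1418
⟨n⟩ = 0.62 × (0.3602 − 0.1418) / (0.444 × 2.1) = 0.62 × 0.2342 = 0.1452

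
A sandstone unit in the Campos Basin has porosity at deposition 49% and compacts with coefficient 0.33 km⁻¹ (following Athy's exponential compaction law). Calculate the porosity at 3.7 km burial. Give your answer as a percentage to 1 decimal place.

n = n₀·exp(−c·z) = 0.49 × exp(−0.33 × 3.7) = 0.49 × exp(−1.221)
  = 0.49 × 0.2949 = 0.1445

14.5%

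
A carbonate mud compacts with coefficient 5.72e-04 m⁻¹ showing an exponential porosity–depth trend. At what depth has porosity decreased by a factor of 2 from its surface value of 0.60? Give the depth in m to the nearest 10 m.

1210 m

Working in km (1 km = 1000 m; β in km⁻¹ = β in m⁻¹ × 1000):
phi/phi₀ = 1/2 ⇒ exp(−β·d) = 1/2 ⇒ d = ln(2) / β
d = 0.6931 / 0.572 = 1.212 km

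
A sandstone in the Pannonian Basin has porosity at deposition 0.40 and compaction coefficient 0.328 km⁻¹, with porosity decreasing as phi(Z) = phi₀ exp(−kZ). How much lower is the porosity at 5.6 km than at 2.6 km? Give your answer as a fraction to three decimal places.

phi(2.6) = 0.4·e^(−0.328×2.6) = 0.1705
phi(5.6) = 0.4·e^(−0.328×5.6) = 0.0637
Δphi = 0.1705 − 0.0637 = 0.1068

0.107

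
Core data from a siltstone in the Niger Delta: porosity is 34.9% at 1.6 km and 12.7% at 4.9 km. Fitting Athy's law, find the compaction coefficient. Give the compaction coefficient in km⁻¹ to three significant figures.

0.306 km⁻¹

Athy: φ(z) = φ₀ e^(−kz) ⇒ φ₁/φ₂ = e^{k(z₂−z₁)} ⇒ k = ln(φ₁/φ₂)/(z₂−z₁)
k = ln(0.349/0.127) / (4.9 − 1.6) = ln(2.748) / 3.3 = 1.0109 / 3.3 = 0.3063 km⁻¹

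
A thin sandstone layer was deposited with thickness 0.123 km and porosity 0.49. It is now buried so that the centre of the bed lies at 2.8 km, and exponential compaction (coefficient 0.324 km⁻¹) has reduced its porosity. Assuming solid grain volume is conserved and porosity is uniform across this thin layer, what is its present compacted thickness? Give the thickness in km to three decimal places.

0.078 km

Porosity at 2.8 km: phi = 0.49·exp(−0.324×2.8) = 0.1978
Solid-volume conservation: h(1−phi) = h₀(1−phi₀) ⇒ h = h₀·(1−phi₀)/(1−phi)
h = 0.123 × (1 − 0.49)/(1 − 0.1978) = 0.123 × 0.6357 = 0.0782 km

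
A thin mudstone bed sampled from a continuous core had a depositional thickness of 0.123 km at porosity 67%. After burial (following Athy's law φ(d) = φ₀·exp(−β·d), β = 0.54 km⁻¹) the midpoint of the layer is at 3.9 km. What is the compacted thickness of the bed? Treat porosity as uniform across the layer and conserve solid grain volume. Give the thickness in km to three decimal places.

0.044 km

Porosity at 3.9 km: φ = 0.67·exp(−0.54×3.9) = 0.0816
Solid-volume conservation: h(1−φ) = h₀(1−φ₀) ⇒ h = h₀·(1−φ₀)/(1−φ)
h = 0.123 × (1 − 0.67)/(1 − 0.0816) = 0.123 × 0.3593 = 0.0442 km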